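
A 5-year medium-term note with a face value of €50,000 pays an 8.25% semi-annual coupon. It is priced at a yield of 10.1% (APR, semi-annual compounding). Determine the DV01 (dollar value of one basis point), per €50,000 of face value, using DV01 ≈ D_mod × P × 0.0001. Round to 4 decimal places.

Periodic yield y = 0.0505.
  t   CF        PV=CF/(1+0.0505)^t    t·PV
  1     2,062.50     1,963.3508     1,963.3508
  2     2,062.50     1,868.9679     3,737.9358
  3     2,062.50     1,779.1222     5,337.3667
  4     2,062.50     1,693.5957     6,774.3826
  5     2,062.50     1,612.1805     8,060.9027
  6     2,062.50     1,534.6792     9,208.0754
  7     2,062.50     1,460.9036    10,226.3252
  8     2,062.50     1,390.6745    11,125.3963
  9     2,062.50     1,323.8216    11,914.3940
  10   52,062.50    31,810.0573   318,100.5729
  Σ                 46,437.3533   386,448.7024
P = 46,437.3533; D_Mac = 8.32194 half-year periods = 4.16097 yrs; D_mod = 3.96094 yrs.
DV01 ≈ 3.96094 × 46,437.3533 × 0.0001 = 18.393560.

€18.3936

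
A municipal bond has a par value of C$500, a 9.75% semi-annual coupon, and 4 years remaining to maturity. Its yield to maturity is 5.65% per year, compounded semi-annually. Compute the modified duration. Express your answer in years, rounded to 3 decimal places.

3.356 years

Periodic yield y = 0.02825. First find Macaulay duration:
  t   CF        PV=CF/(1+0.02825)^t    t·PV
  1       24.375        23.7053        23.7053
  2       24.375        23.0540        46.1081
  3       24.375        22.4207        67.2620
  4       24.375        21.8047        87.2187
  5       24.375        21.2056       106.0281
  6       24.375        20.6230       123.7381
  7       24.375        20.0564       140.3950
  8      524.375       419.6162     3,356.9295
  Σ                    572.4860     3,951.3849
P = 572.4860; Macaulay duration = 3,951.3849 / 572.4860 = 6.90215 half-year periods = 3.45108 years.
Modified duration = D_Mac / (1 + y) = 3.45108 / 1.02825 = 3.35626 years.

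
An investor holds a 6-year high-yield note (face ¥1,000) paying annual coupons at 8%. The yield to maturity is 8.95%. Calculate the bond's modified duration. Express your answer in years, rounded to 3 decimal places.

4.560 years

Periodic yield y = 0.0895. First find Macaulay duration:
  t   CF        PV=CF/(1+0.0895)^t    t·PV
  1        80.00        73.4282        73.4282
  2        80.00        67.3962       134.7924
  3        80.00        61.8598       185.5793
  4        80.00        56.7781       227.1125
  5        80.00        52.1139       260.5696
  6     1,080.00       645.7440     3,874.4637
  Σ                    957.3202     4,755.9458
P = 957.3202; Macaulay duration = 4,755.9458 / 957.3202 = 4.96798 years.
Modified duration = D_Mac / (1 + y) = 4.96798 / 1.0895 = 4.55987 years.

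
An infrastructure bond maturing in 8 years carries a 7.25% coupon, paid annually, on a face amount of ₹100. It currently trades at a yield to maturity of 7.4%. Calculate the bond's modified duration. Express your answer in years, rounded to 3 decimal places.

Periodic yield y = 0.074. First find Macaulay duration:
  t   CF        PV=CF/(1+0.074)^t    t·PV
  1         7.25         6.7505         6.7505
  2         7.25         6.2853        12.5707
  3         7.25         5.8523        17.5568
  4         7.25         5.4491        21.7962
  5         7.25         5.0736        25.3680
  6         7.25         4.7240        28.3442
  7         7.25         4.3985        30.7897
  8       107.25        60.5847       484.6777
  Σ                     99.1180       627.8538
P = 99.1180; Macaulay duration = 627.8538 / 99.1180 = 6.33441 years.
Modified duration = D_Mac / (1 + y) = 6.33441 / 1.074 = 5.89796 years.

5.898 years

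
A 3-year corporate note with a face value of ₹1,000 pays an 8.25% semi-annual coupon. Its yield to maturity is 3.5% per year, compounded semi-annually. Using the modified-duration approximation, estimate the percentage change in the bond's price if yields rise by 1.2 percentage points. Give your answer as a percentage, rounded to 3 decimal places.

Periodic yield y = 0.0175. Modified duration first:
  t   CF        PV=CF/(1+0.0175)^t    t·PV
  1        41.25        40.5405        40.5405
  2        41.25        39.8433        79.6866
  3        41.25        39.1580       117.4741
  4        41.25        38.4845       153.9382
  5        41.25        37.8226       189.1132
  6     1,041.25       938.3147     5,629.8880
  Σ                  1,134.1637     6,210.6406
P = 1,134.1637; D_Mac = 5.47596 half-year periods = 2.73798 yrs; D_mod = 2.73798/(1+0.0175) = 2.69089 yrs.
ΔP/P ≈ -D_mod · Δy = -2.69089 × (+0.012) = -0.032291 = -3.2291%.

-3.229%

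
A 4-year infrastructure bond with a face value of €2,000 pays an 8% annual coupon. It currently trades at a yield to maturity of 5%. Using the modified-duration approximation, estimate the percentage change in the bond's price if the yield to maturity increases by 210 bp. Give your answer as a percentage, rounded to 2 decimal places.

Periodic yield y = 0.05. Modified duration first:
  t   CF        PV=CF/(1+0.05)^t    t·PV
  1       160.00       152.3810       152.3810
  2       160.00       145.1247       290.2494
  3       160.00       138.2140       414.6420
  4     2,160.00     1,777.0373     7,108.1494
  Σ                  2,212.7570     7,965.4218
P = 2,212.7570; D_Mac = 3.59977 yrs; D_mod = 3.59977/(1+0.05) = 3.42835 yrs.
ΔP/P ≈ -D_mod · Δy = -3.42835 × (+0.021) = -0.071995 = -7.1995%.

-7.20%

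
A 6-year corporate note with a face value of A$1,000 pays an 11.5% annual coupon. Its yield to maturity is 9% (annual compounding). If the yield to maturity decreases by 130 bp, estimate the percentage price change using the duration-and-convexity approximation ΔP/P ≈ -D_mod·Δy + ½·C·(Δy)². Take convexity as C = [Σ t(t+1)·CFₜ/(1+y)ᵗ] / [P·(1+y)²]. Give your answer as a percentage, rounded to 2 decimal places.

+5.85%

With y = 0.09:
  t   CF        PV=CF/(1+0.09)^t    t·PV        t(t+1)·PV
  1       115.00       105.5046       105.5046         211.0092
  2       115.00        96.7932       193.5864         580.7592
  3       115.00        88.8011       266.4033       1,065.6132
  4       115.00        81.4689       325.8756       1,629.3780
  5       115.00        74.7421       373.7105       2,242.2633
  6     1,115.00       664.8381     3,989.0284      27,923.1989
  Σ                  1,112.1480     5,254.1088      33,652.2218
P = 1,112.1480; D_Mac = 4.72429 yrs; D_mod = 4.33421 yrs; C = 25.46820.
Duration effect: -4.33421 × (-0.013) = +0.056345
Convexity effect: 0.5 × 25.46820 × (-0.013)² = +0.0021521
ΔP/P ≈ +0.056345 + 0.0021521 = +0.058497 = +5.8497%.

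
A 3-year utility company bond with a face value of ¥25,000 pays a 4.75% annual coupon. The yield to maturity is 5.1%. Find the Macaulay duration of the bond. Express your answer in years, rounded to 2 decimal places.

2.87 years

Periodic yield y = 0.051. Discount each cash flow and weight by its year:
  t   CF        PV=CF/(1+0.051)^t    t·PV
  1     1,187.50     1,129.8763     1,129.8763
  2     1,187.50     1,075.0488     2,150.0976
  3    26,187.50    22,557.2365    67,671.7094
  Σ                 24,762.1616    70,951.6833
Price P = Σ PV = 24,762.1616.
Macaulay duration = Σ(t·PV) / P = 70,951.6833 / 24,762.1616 = 2.86533 years.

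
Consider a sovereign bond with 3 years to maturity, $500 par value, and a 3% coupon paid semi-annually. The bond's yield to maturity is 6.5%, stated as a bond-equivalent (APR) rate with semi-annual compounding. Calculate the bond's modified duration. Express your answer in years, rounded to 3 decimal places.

Periodic yield y = 0.0325. First find Macaulay duration:
  t   CF        PV=CF/(1+0.0325)^t    t·PV
  1         7.50         7.2639         7.2639
  2         7.50         7.0353        14.0706
  3         7.50         6.8138        20.4415
  4         7.50         6.5993        26.3974
  5         7.50         6.3916        31.9581
  6       507.50       418.8858     2,513.3151
  Σ                    452.9898     2,613.4465
P = 452.9898; Macaulay duration = 2,613.4465 / 452.9898 = 5.76933 half-year periods = 2.88466 years.
Modified duration = D_Mac / (1 + y) = 2.88466 / 1.0325 = 2.79386 years.

2.794 years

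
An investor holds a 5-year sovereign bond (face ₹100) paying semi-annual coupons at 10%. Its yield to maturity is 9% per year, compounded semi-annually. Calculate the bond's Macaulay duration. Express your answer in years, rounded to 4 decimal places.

4.0748 years

Periodic yield y = 0.045. Discount each cash flow and weight by its period:
  t   CF        PV=CF/(1+0.045)^t    t·PV
  1         5.00         4.7847         4.7847
  2         5.00         4.5786         9.1573
  3         5.00         4.3815        13.1444
  4         5.00         4.1928        16.7712
  5         5.00         4.0123        20.0613
  6         5.00         3.8395        23.0369
  7         5.00         3.6741        25.7190
  8         5.00         3.5159        28.1274
  9         5.00         3.3645        30.2807
  10      105.00        67.6124       676.1241
  Σ                    103.9564       847.2070
Price P = Σ PV = 103.9564.
Macaulay duration = Σ(t·PV) / P = 847.2070 / 103.9564 = 8.14964 half-year periods.
In years: 8.14964 / 2 = 4.07482 years.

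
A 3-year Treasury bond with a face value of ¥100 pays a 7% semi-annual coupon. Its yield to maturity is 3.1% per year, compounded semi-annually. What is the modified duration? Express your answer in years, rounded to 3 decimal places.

Periodic yield y = 0.0155. First find Macaulay duration:
  t   CF        PV=CF/(1+0.0155)^t    t·PV
  1         3.50         3.4466         3.4466
  2         3.50         3.3940         6.7879
  3         3.50         3.3422        10.0265
  4         3.50         3.2912        13.1646
  5         3.50         3.2409        16.2046
  6       103.50        94.3758       566.2550
  Σ                    111.0906       615.8852
P = 111.0906; Macaulay duration = 615.8852 / 111.0906 = 5.54399 half-year periods = 2.77199 years.
Modified duration = D_Mac / (1 + y) = 2.77199 / 1.0155 = 2.72968 years.

2.730 years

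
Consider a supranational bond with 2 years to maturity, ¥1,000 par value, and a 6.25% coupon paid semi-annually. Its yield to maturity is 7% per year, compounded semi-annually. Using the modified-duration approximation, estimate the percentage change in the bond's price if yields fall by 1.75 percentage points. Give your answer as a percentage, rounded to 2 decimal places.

+3.23%

Periodic yield y = 0.035. Modified duration first:
  t   CF        PV=CF/(1+0.035)^t    t·PV
  1        31.25        30.1932        30.1932
  2        31.25        29.1722        58.3444
  3        31.25        28.1857        84.5571
  4     1,031.25       898.6748     3,594.6992
  Σ                    986.2260     3,767.7940
P = 986.2260; D_Mac = 3.82042 half-year periods = 1.91021 yrs; D_mod = 1.91021/(1+0.035) = 1.84561 yrs.
ΔP/P ≈ -D_mod · Δy = -1.84561 × (-0.0175) = +0.032298 = +3.2298%.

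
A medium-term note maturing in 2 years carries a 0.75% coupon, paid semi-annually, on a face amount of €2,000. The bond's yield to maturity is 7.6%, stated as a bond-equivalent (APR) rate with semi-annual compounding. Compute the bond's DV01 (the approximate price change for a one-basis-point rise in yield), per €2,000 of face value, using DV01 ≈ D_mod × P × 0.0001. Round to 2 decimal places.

€0.34

Periodic yield y = 0.038.
  t   CF        PV=CF/(1+0.038)^t    t·PV
  1         7.50         7.2254         7.2254
  2         7.50         6.9609        13.9218
  3         7.50         6.7061        20.1183
  4     2,007.50     1,729.2833     6,917.1331
  Σ                  1,750.1757     6,958.3986
P = 1,750.1757; D_Mac = 3.97583 half-year periods = 1.98791 yrs; D_mod = 1.91514 yrs.
DV01 ≈ 1.91514 × 1,750.1757 × 0.0001 = 0.335183.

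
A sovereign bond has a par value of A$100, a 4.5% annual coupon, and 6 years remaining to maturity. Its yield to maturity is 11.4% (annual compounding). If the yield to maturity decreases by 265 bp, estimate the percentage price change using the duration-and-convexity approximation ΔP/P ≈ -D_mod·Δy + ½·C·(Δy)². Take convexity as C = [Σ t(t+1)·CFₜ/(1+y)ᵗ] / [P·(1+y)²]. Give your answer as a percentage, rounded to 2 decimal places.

With y = 0.114:
  t   CF        PV=CF/(1+0.114)^t    t·PV        t(t+1)·PV
  1         4.50         4.0395         4.0395           8.0790
  2         4.50         3.6261         7.2522          21.7567
  3         4.50         3.2550         9.7651          39.0605
  4         4.50         2.9219        11.6878          58.4389
  5         4.50         2.6229        13.1146          78.6879
  6       104.50        54.6771       328.0624       2,296.4365
  Σ                     71.1426       373.9216       2,502.4595
P = 71.1426; D_Mac = 5.25595 yrs; D_mod = 4.71808 yrs; C = 28.34438.
Duration effect: -4.71808 × (-0.0265) = +0.125029
Convexity effect: 0.5 × 28.34438 × (-0.0265)² = +0.0099524
ΔP/P ≈ +0.125029 + 0.0099524 = +0.134982 = +13.4982%.

+13.50%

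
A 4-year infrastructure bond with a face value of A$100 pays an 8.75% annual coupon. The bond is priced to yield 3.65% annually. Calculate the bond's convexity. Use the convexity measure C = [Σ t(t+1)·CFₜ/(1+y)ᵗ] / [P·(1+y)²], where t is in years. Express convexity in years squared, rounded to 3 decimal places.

With y = 0.0365:
  t   CF        PV=CF/(1+0.0365)^t    t·PV        t(t+1)·PV
  1         8.75         8.4419         8.4419          16.8837
  2         8.75         8.1446        16.2892          48.8676
  3         8.75         7.8578        23.5734          94.2934
  4       108.75        94.2219       376.8878       1,884.4388
  Σ                    118.6662       425.1922       2,044.4835
P = 118.6662.
Convexity = Σ t(t+1)·PV / [P·(1+y)²] = 2,044.4835 / (118.6662 × 1.074332) = 16.03681.

16.037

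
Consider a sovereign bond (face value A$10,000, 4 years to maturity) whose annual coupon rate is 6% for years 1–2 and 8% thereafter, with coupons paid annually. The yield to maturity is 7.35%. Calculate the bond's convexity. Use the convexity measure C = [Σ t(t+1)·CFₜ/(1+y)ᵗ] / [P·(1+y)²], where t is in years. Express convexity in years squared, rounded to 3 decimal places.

With y = 0.0735:
  t   CF        PV=CF/(1+0.0735)^t    t·PV        t(t+1)·PV
  1       600.00       558.9194       558.9194       1,117.8388
  2       600.00       520.6515     1,041.3031       3,123.9092
  3       800.00       646.6717     1,940.0150       7,760.0601
  4    10,800.00     8,132.3406    32,529.3625     162,646.8123
  Σ                  9,858.5833    36,069.6000     174,648.6205
P = 9,858.5833.
Convexity = Σ t(t+1)·PV / [P·(1+y)²] = 174,648.6205 / (9,858.5833 × 1.152402) = 15.37257.

15.373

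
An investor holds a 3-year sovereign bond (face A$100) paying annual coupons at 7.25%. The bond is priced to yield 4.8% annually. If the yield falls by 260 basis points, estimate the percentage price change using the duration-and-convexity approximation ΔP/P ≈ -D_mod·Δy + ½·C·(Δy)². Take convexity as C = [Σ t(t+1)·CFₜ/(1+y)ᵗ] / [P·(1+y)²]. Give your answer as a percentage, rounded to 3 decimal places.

With y = 0.048:
  t   CF        PV=CF/(1+0.048)^t    t·PV        t(t+1)·PV
  1         7.25         6.9179         6.9179          13.8359
  2         7.25         6.6011        13.2022          39.6065
  3       107.25        93.1780       279.5340       1,118.1362
  Σ                    106.6970       299.6542       1,171.5786
P = 106.6970; D_Mac = 2.80846 yrs; D_mod = 2.67983 yrs; C = 9.99762.
Duration effect: -2.67983 × (-0.026) = +0.069675
Convexity effect: 0.5 × 9.99762 × (-0.026)² = +0.0033792
ΔP/P ≈ +0.069675 + 0.0033792 = +0.073055 = +7.3055%.

+7.305%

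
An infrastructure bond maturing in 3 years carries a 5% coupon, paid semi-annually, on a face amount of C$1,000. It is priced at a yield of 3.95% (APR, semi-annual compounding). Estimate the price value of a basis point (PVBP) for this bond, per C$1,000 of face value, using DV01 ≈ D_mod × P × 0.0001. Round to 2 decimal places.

C$0.29

Periodic yield y = 0.01975.
  t   CF        PV=CF/(1+0.01975)^t    t·PV
  1        25.00        24.5158        24.5158
  2        25.00        24.0410        48.0820
  3        25.00        23.5754        70.7262
  4        25.00        23.1188        92.4752
  5        25.00        22.6710       113.3552
  6     1,025.00       911.5103     5,469.0618
  Σ                  1,029.4323     5,818.2162
P = 1,029.4323; D_Mac = 5.65187 half-year periods = 2.82593 yrs; D_mod = 2.77120 yrs.
DV01 ≈ 2.77120 × 1,029.4323 × 0.0001 = 0.285277.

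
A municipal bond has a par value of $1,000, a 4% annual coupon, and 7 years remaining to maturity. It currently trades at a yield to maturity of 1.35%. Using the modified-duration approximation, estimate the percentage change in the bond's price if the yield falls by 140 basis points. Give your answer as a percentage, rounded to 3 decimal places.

+8.717%

Periodic yield y = 0.0135. Modified duration first:
  t   CF        PV=CF/(1+0.0135)^t    t·PV
  1        40.00        39.4672        39.4672
  2        40.00        38.9415        77.8830
  3        40.00        38.4228       115.2683
  4        40.00        37.9110       151.6439
  5        40.00        37.4060       187.0300
  6        40.00        36.9077       221.4465
  7     1,040.00       946.8192     6,627.7346
  Σ                  1,175.8754     7,420.4734
P = 1,175.8754; D_Mac = 6.31060 yrs; D_mod = 6.31060/(1+0.0135) = 6.22654 yrs.
ΔP/P ≈ -D_mod · Δy = -6.22654 × (-0.014) = +0.087172 = +8.7172%.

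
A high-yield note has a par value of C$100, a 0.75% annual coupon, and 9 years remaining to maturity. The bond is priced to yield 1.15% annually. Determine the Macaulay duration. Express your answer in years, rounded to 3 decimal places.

8.731 years

Periodic yield y = 0.0115. Discount each cash flow and weight by its year:
  t   CF        PV=CF/(1+0.0115)^t    t·PV
  1         0.75         0.7415         0.7415
  2         0.75         0.7330         1.4661
  3         0.75         0.7247         2.1741
  4         0.75         0.7165         2.8659
  5         0.75         0.7083         3.5416
  6         0.75         0.7003         4.2016
  7         0.75         0.6923         4.8462
  8         0.75         0.6844         5.4755
  9       100.75        90.8975       818.0777
  Σ                     96.5986       843.3902
Price P = Σ PV = 96.5986.
Macaulay duration = Σ(t·PV) / P = 843.3902 / 96.5986 = 8.73088 years.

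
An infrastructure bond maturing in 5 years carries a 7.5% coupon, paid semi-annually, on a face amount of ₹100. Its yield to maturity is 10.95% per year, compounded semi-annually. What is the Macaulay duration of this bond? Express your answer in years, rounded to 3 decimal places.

Periodic yield y = 0.05475. Discount each cash flow and weight by its period:
  t   CF        PV=CF/(1+0.05475)^t    t·PV
  1         3.75         3.5553         3.5553
  2         3.75         3.3708         6.7416
  3         3.75         3.1958         9.5875
  4         3.75         3.0299        12.1197
  5         3.75         2.8727        14.3633
  6         3.75         2.7235        16.3413
  7         3.75         2.5822        18.0752
  8         3.75         2.4481        19.5851
  9         3.75         2.3211        20.8895
  10      103.75        60.8825       608.8254
  Σ                     86.9820       730.0838
Price P = Σ PV = 86.9820.
Macaulay duration = Σ(t·PV) / P = 730.0838 / 86.9820 = 8.39351 half-year periods.
In years: 8.39351 / 2 = 4.19675 years.

4.197 years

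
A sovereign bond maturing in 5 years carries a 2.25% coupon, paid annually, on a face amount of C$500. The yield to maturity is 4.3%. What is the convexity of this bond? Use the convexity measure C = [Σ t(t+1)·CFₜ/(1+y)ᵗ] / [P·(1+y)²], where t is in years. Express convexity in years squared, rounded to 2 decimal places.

With y = 0.043:
  t   CF        PV=CF/(1+0.043)^t    t·PV        t(t+1)·PV
  1        11.25        10.7862        10.7862          21.5724
  2        11.25        10.3415        20.6830          62.0491
  3        11.25         9.9152        29.7455         118.9819
  4        11.25         9.5064        38.0255         190.1277
  5       511.25       414.2016     2,071.0080      12,426.0482
  Σ                    454.7508     2,170.2482      12,818.7792
P = 454.7508.
Convexity = Σ t(t+1)·PV / [P·(1+y)²] = 12,818.7792 / (454.7508 × 1.087849) = 25.91221.

25.91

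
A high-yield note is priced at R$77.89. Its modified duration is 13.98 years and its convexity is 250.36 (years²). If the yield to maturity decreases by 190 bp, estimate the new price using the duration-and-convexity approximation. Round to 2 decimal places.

R$102.10

Duration effect: -D_mod·Δy = -13.98 × (-0.019) = +0.265620
Convexity effect: ½·C·(Δy)² = 0.5 × 250.36 × (-0.019)² = +0.04518998
ΔP/P ≈ +0.265620 + 0.04518998 = +0.31080998
New price ≈ 77.89 × (1 + 0.31080998) = 102.0989893422.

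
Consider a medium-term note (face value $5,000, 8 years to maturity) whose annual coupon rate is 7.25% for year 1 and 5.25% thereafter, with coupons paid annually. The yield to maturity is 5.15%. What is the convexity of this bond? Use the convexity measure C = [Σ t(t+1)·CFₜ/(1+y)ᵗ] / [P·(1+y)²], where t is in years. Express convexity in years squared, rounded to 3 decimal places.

With y = 0.0515:
  t   CF        PV=CF/(1+0.0515)^t    t·PV        t(t+1)·PV
  1       362.50       344.7456       344.7456         689.4912
  2       262.50       237.4164       474.8328       1,424.4985
  3       262.50       225.7883       677.3650       2,709.4599
  4       262.50       214.7297       858.9190       4,294.5948
  5       262.50       204.2128     1,021.0639       6,126.3835
  6       262.50       194.2109     1,165.2655       8,156.8586
  7       262.50       184.6989     1,292.8925      10,343.1398
  8     5,262.50     3,521.4205    28,171.3643     253,542.2786
  Σ                  5,127.2232    34,006.4486     287,286.7050
P = 5,127.2232.
Convexity = Σ t(t+1)·PV / [P·(1+y)²] = 287,286.7050 / (5,127.2232 × 1.105652) = 50.67745.

50.677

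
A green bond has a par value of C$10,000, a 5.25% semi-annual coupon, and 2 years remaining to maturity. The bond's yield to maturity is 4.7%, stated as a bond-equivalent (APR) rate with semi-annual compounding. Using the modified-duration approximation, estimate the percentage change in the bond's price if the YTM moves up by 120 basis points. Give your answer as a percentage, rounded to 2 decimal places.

Periodic yield y = 0.0235. Modified duration first:
  t   CF        PV=CF/(1+0.0235)^t    t·PV
  1       262.50       256.4729       256.4729
  2       262.50       250.5842       501.1683
  3       262.50       244.8306       734.4919
  4    10,262.50     9,351.9415    37,407.7661
  Σ                 10,103.8292    38,899.8992
P = 10,103.8292; D_Mac = 3.85002 half-year periods = 1.92501 yrs; D_mod = 1.92501/(1+0.0235) = 1.88081 yrs.
ΔP/P ≈ -D_mod · Δy = -1.88081 × (+0.012) = -0.022570 = -2.2570%.

-2.26%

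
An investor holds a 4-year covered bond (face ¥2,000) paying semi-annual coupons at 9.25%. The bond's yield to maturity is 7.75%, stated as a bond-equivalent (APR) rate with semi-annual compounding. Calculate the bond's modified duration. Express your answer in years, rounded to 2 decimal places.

3.32 years

Periodic yield y = 0.03875. First find Macaulay duration:
  t   CF        PV=CF/(1+0.03875)^t    t·PV
  1        92.50        89.0493        89.0493
  2        92.50        85.7274       171.4548
  3        92.50        82.5294       247.5882
  4        92.50        79.4507       317.8027
  5        92.50        76.4868       382.4341
  6        92.50        73.6335       441.8011
  7        92.50        70.8867       496.2066
  8     2,092.50     1,543.7507    12,350.0057
  Σ                  2,101.5145    14,496.3424
P = 2,101.5145; Macaulay duration = 14,496.3424 / 2,101.5145 = 6.89805 half-year periods = 3.44902 years.
Modified duration = D_Mac / (1 + y) = 3.44902 / 1.03875 = 3.32036 years.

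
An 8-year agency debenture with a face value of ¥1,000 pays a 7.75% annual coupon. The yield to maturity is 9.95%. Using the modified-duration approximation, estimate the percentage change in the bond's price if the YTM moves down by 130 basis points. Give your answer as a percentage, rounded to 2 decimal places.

Periodic yield y = 0.0995. Modified duration first:
  t   CF        PV=CF/(1+0.0995)^t    t·PV
  1        77.50        70.4866        70.4866
  2        77.50        64.1079       128.2157
  3        77.50        58.3064       174.9191
  4        77.50        53.0299       212.1196
  5        77.50        48.2309       241.1546
  6        77.50        43.8662       263.1974
  7        77.50        39.8965       279.2757
  8     1,077.50       504.4933     4,035.9465
  Σ                    882.4177     5,405.3151
P = 882.4177; D_Mac = 6.12557 yrs; D_mod = 6.12557/(1+0.0995) = 5.57124 yrs.
ΔP/P ≈ -D_mod · Δy = -5.57124 × (-0.013) = +0.072426 = +7.2426%.

+7.24%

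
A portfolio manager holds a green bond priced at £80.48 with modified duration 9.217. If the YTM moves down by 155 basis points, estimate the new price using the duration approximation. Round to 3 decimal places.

Duration approximation: ΔP/P ≈ -D_mod · Δy = -9.217 × (-0.0155) = +0.1428635.
New price ≈ 80.48 × (1 + 0.1428635) = 91.97765448.

£91.978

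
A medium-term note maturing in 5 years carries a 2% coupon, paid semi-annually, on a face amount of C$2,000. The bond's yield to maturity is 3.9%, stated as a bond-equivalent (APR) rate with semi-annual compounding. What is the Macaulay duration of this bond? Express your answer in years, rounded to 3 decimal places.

Periodic yield y = 0.0195. Discount each cash flow and weight by its period:
  t   CF        PV=CF/(1+0.0195)^t    t·PV
  1        20.00        19.6175        19.6175
  2        20.00        19.2422        38.4845
  3        20.00        18.8742        56.6226
  4        20.00        18.5132        74.0527
  5        20.00        18.1591        90.7954
  6        20.00        17.8118       106.8705
  7        20.00        17.4711       122.2975
  8        20.00        17.1369       137.0952
  9        20.00        16.8091       151.2821
  10    2,020.00     1,665.2486    16,652.4857
  Σ                  1,828.8835    17,449.6035
Price P = Σ PV = 1,828.8835.
Macaulay duration = Σ(t·PV) / P = 17,449.6035 / 1,828.8835 = 9.54112 half-year periods.
In years: 9.54112 / 2 = 4.77056 years.

4.771 years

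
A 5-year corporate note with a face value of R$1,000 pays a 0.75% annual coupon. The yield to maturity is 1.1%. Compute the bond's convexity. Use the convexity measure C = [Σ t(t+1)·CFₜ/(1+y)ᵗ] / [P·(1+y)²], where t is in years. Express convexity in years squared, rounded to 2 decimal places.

28.77

With y = 0.011:
  t   CF        PV=CF/(1+0.011)^t    t·PV        t(t+1)·PV
  1         7.50         7.4184         7.4184          14.8368
  2         7.50         7.3377        14.6754          44.0261
  3         7.50         7.2578        21.7735          87.0942
  4         7.50         7.1789        28.7155         143.5776
  5     1,007.50       953.8702     4,769.3510      28,616.1057
  Σ                    983.0630     4,841.9338      28,905.6404
P = 983.0630.
Convexity = Σ t(t+1)·PV / [P·(1+y)²] = 28,905.6404 / (983.0630 × 1.022121) = 28.76729.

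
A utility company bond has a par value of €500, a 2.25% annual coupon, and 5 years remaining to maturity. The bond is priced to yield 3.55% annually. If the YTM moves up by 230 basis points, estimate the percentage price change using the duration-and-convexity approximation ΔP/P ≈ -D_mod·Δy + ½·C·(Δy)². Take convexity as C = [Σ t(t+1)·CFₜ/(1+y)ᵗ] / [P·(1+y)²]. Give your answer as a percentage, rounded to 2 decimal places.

-9.91%

With y = 0.0355:
  t   CF        PV=CF/(1+0.0355)^t    t·PV        t(t+1)·PV
  1        11.25        10.8643        10.8643          21.7286
  2        11.25        10.4919        20.9837          62.9511
  3        11.25        10.1322        30.3965         121.5860
  4        11.25         9.7848        39.1392         195.6961
  5       511.25       429.4205     2,147.1027      12,882.6159
  Σ                    470.6937     2,248.4864      13,284.5777
P = 470.6937; D_Mac = 4.77696 yrs; D_mod = 4.61319 yrs; C = 26.32141.
Duration effect: -4.61319 × (+0.023) = -0.106103
Convexity effect: 0.5 × 26.32141 × (0.023)² = +0.0069620
ΔP/P ≈ -0.106103 + 0.0069620 = -0.099141 = -9.9141%.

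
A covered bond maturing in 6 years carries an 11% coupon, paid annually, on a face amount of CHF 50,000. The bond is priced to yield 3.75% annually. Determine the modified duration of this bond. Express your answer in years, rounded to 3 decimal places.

Periodic yield y = 0.0375. First find Macaulay duration:
  t   CF        PV=CF/(1+0.0375)^t    t·PV
  1     5,500.00     5,301.2048     5,301.2048
  2     5,500.00     5,109.5950    10,219.1900
  3     5,500.00     4,924.9108    14,774.7325
  4     5,500.00     4,746.9020    18,987.6081
  5     5,500.00     4,575.3273    22,876.6363
  6    55,500.00    44,500.4447   267,002.6681
  Σ                 69,158.3846   339,162.0398
P = 69,158.3846; Macaulay duration = 339,162.0398 / 69,158.3846 = 4.90413 years.
Modified duration = D_Mac / (1 + y) = 4.90413 / 1.0375 = 4.72688 years.

4.727 years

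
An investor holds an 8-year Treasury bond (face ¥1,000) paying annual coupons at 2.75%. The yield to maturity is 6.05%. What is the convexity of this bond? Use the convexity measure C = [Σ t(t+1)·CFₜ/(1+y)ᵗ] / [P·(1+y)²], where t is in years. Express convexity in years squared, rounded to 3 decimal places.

55.440

With y = 0.0605:
  t   CF        PV=CF/(1+0.0605)^t    t·PV        t(t+1)·PV
  1        27.50        25.9312        25.9312          51.8623
  2        27.50        24.4518        48.9037         146.7110
  3        27.50        23.0569        69.1707         276.6826
  4        27.50        21.7415        86.9661         434.8305
  5        27.50        20.5012       102.5060         615.0361
  6        27.50        19.3316       115.9898         811.9288
  7        27.50        18.2288       127.6016       1,020.8126
  8     1,027.50       642.2387     5,137.9093      46,241.1838
  Σ                    795.4817     5,714.9783      49,599.0477
P = 795.4817.
Convexity = Σ t(t+1)·PV / [P·(1+y)²] = 49,599.0477 / (795.4817 × 1.124660) = 55.43982.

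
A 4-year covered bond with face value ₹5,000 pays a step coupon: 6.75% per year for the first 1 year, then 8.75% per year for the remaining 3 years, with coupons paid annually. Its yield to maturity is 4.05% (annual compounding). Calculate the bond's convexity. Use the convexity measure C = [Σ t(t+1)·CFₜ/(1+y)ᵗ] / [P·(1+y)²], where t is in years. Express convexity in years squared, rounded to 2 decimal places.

16.13

With y = 0.0405:
  t   CF        PV=CF/(1+0.0405)^t    t·PV        t(t+1)·PV
  1       337.50       324.3633       324.3633         648.7266
  2       437.50       404.1047       808.2094       2,424.6281
  3       437.50       388.3755     1,165.1264       4,660.5058
  4     5,437.50     4,639.0701    18,556.2803      92,781.4013
  Σ                  5,755.9135    20,853.9794     100,515.2618
P = 5,755.9135.
Convexity = Σ t(t+1)·PV / [P·(1+y)²] = 100,515.2618 / (5,755.9135 × 1.082640) = 16.12997.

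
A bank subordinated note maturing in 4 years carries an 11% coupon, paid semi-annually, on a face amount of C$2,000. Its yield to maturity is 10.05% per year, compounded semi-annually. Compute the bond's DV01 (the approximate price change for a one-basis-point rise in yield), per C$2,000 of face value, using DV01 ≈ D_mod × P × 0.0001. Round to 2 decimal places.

C$0.66

Periodic yield y = 0.05025.
  t   CF        PV=CF/(1+0.05025)^t    t·PV
  1       110.00       104.7370       104.7370
  2       110.00        99.7257       199.4515
  3       110.00        94.9543       284.8629
  4       110.00        90.4111       361.6445
  5       110.00        86.0853       430.4267
  6       110.00        81.9665       491.7992
  7       110.00        78.0448       546.3135
  8     2,110.00     1,425.4137    11,403.3097
  Σ                  2,061.3385    13,822.5450
P = 2,061.3385; D_Mac = 6.70562 half-year periods = 3.35281 yrs; D_mod = 3.19239 yrs.
DV01 ≈ 3.19239 × 2,061.3385 × 0.0001 = 0.658060.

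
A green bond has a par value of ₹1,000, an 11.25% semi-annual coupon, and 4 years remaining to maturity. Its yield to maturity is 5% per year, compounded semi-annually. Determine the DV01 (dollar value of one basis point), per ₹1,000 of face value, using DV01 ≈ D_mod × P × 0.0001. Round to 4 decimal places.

Periodic yield y = 0.025.
  t   CF        PV=CF/(1+0.025)^t    t·PV
  1        56.25        54.8780        54.8780
  2        56.25        53.5396       107.0791
  3        56.25        52.2337       156.7012
  4        56.25        50.9597       203.8389
  5        56.25        49.7168       248.5840
  6        56.25        48.5042       291.0252
  7        56.25        47.3212       331.2482
  8     1,056.25       866.9136     6,935.3085
  Σ                  1,224.0668     8,328.6631
P = 1,224.0668; D_Mac = 6.80409 half-year periods = 3.40205 yrs; D_mod = 3.31907 yrs.
DV01 ≈ 3.31907 × 1,224.0668 × 0.0001 = 0.406276.

₹0.4063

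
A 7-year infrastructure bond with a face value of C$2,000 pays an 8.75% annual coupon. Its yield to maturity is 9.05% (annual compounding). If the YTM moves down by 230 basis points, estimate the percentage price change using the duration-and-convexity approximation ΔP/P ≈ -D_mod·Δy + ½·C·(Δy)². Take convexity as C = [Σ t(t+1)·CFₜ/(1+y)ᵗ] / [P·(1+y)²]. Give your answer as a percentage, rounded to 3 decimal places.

+12.513%

With y = 0.0905:
  t   CF        PV=CF/(1+0.0905)^t    t·PV        t(t+1)·PV
  1       175.00       160.4768       160.4768         320.9537
  2       175.00       147.1590       294.3179         882.9538
  3       175.00       134.9463       404.8390       1,619.3558
  4       175.00       123.7472       494.9888       2,474.9439
  5       175.00       113.4775       567.3874       3,404.3245
  6       175.00       104.0600       624.3603       4,370.5221
  7     2,175.00     1,185.9860     8,301.9022      66,415.2174
  Σ                  1,969.8529    10,848.2724      79,488.2713
P = 1,969.8529; D_Mac = 5.50715 yrs; D_mod = 5.05011 yrs; C = 33.93266.
Duration effect: -5.05011 × (-0.023) = +0.116153
Convexity effect: 0.5 × 33.93266 × (-0.023)² = +0.0089752
ΔP/P ≈ +0.116153 + 0.0089752 = +0.125128 = +12.5128%.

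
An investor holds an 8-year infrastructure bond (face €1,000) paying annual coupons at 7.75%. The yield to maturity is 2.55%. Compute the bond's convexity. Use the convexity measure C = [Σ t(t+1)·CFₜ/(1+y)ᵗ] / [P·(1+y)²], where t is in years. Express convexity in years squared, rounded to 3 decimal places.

With y = 0.0255:
  t   CF        PV=CF/(1+0.0255)^t    t·PV        t(t+1)·PV
  1        77.50        75.5729        75.5729         151.1458
  2        77.50        73.6937       147.3874         442.1622
  3        77.50        71.8612       215.5837         862.3349
  4        77.50        70.0743       280.2974       1,401.4869
  5        77.50        68.3319       341.6594       2,049.9564
  6        77.50        66.6327       399.7965       2,798.5754
  7        77.50        64.9759       454.8310       3,638.6483
  8     1,077.50       880.9109     7,047.2868      63,425.5815
  Σ                  1,372.0535     8,962.4151      74,769.8913
P = 1,372.0535.
Convexity = Σ t(t+1)·PV / [P·(1+y)²] = 74,769.8913 / (1,372.0535 × 1.051650) = 51.81844.

51.818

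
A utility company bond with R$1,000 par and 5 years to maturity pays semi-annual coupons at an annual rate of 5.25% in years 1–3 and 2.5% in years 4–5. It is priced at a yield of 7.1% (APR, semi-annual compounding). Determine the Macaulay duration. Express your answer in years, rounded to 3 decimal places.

4.445 years

Periodic yield y = 0.0355. Discount each cash flow and weight by its period:
  t   CF        PV=CF/(1+0.0355)^t    t·PV
  1        26.25        25.3501        25.3501
  2        26.25        24.4810        48.9620
  3        26.25        23.6417        70.9251
  4        26.25        22.8312        91.3248
  5        26.25        22.0485       110.2424
  6        26.25        21.2926       127.7556
  7        12.50         9.7917        68.5421
  8        12.50         9.4560        75.6483
  9        12.50         9.1319        82.1867
  10    1,012.50       714.3220     7,143.2196
  Σ                    882.3467     7,844.1567
Price P = Σ PV = 882.3467.
Macaulay duration = Σ(t·PV) / P = 7,844.1567 / 882.3467 = 8.89011 half-year periods.
In years: 8.89011 / 2 = 4.44505 years.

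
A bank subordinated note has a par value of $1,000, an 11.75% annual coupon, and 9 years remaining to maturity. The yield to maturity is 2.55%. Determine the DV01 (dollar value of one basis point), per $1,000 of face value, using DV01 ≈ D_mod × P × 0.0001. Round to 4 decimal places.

$1.1399

Periodic yield y = 0.0255.
  t   CF        PV=CF/(1+0.0255)^t    t·PV
  1       117.50       114.5783       114.5783
  2       117.50       111.7292       223.4583
  3       117.50       108.9509       326.8527
  4       117.50       106.2417       424.9670
  5       117.50       103.5999       517.9997
  6       117.50       101.0238       606.1430
  7       117.50        98.5118       689.5825
  8       117.50        96.0622       768.4976
  9     1,117.50       890.8951     8,018.0555
  Σ                  1,731.5929    11,690.1348
P = 1,731.5929; D_Mac = 6.75109 yrs; D_mod = 6.58322 yrs.
DV01 ≈ 6.58322 × 1,731.5929 × 0.0001 = 1.139945.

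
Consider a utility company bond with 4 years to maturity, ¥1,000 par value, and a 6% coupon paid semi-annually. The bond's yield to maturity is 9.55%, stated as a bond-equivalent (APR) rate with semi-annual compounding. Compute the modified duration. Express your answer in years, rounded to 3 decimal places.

Periodic yield y = 0.04775. First find Macaulay duration:
  t   CF        PV=CF/(1+0.04775)^t    t·PV
  1        30.00        28.6328        28.6328
  2        30.00        27.3279        54.6558
  3        30.00        26.0824        78.2473
  4        30.00        24.8938        99.5751
  5        30.00        23.7593       118.7963
  6        30.00        22.6765       136.0588
  7        30.00        21.6430       151.5010
  8     1,030.00       709.2117     5,673.6933
  Σ                    884.2273     6,341.1603
P = 884.2273; Macaulay duration = 6,341.1603 / 884.2273 = 7.17141 half-year periods = 3.58571 years.
Modified duration = D_Mac / (1 + y) = 3.58571 / 1.04775 = 3.42229 years.

3.422 years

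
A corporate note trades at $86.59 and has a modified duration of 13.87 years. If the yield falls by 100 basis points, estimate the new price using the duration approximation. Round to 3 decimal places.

Duration approximation: ΔP/P ≈ -D_mod · Δy = -13.87 × (-0.01) = +0.138700.
New price ≈ 86.59 × (1 + 0.138700) = 98.600033.

$98.600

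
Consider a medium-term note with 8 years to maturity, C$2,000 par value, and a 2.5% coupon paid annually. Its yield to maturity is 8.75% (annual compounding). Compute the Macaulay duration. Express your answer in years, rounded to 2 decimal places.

Periodic yield y = 0.0875. Discount each cash flow and weight by its year:
  t   CF        PV=CF/(1+0.0875)^t    t·PV
  1        50.00        45.9770        45.9770
  2        50.00        42.2777        84.5554
  3        50.00        38.8761       116.6282
  4        50.00        35.7481       142.9924
  5        50.00        32.8718       164.3591
  6        50.00        30.2270       181.3617
  7        50.00        27.7949       194.5643
  8     2,050.00     1,047.8997     8,383.1980
  Σ                  1,301.6723     9,313.6361
Price P = Σ PV = 1,301.6723.
Macaulay duration = Σ(t·PV) / P = 9,313.6361 / 1,301.6723 = 7.15513 years.

7.16 years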